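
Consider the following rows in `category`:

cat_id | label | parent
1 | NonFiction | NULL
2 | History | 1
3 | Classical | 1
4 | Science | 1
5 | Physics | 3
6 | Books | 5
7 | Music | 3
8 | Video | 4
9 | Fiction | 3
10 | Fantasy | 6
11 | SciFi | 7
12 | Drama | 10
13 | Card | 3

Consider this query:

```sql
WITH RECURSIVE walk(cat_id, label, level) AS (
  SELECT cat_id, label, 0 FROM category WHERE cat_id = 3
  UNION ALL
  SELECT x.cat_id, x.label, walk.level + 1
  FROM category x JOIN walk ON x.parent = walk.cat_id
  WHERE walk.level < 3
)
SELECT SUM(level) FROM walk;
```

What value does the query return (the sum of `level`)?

11

Base: cat_id=3 (Classical) at level 0.
Iteration 1: rows with parent in {3} -> Physics (id 5, level 1), Music (id 7, level 1), Fiction (id 9, level 1), Card (id 13, level 1).
Iteration 2: rows with parent in {5,7,9,13} -> Books (id 6, level 2), SciFi (id 11, level 2).
Iteration 3: rows with parent in {6,11} -> Fantasy (id 10, level 3).
Iteration 4: level < 3 fails for all current rows; recursion stops.
SUM(level) = 0 + 1 + 1 + 1 + 1 + 2 + 2 + 3 = 11.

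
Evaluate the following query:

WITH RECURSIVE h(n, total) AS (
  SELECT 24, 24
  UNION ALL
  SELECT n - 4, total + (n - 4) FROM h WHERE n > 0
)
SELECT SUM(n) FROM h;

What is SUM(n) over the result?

84

Base: n=24, total=24.
Iteration 1: 24 > 0 holds -> n = 24 - 4 = 20, total = 24 + 20 = 44.
Iteration 2: 20 > 0 holds -> n = 20 - 4 = 16, total = 44 + 16 = 60.
Iteration 3: 16 > 0 holds -> n = 16 - 4 = 12, total = 60 + 12 = 72.
Iteration 4: 12 > 0 holds -> n = 12 - 4 = 8, total = 72 + 8 = 80.
Iteration 5: 8 > 0 holds -> n = 8 - 4 = 4, total = 80 + 4 = 84.
Iteration 6: 4 > 0 holds -> n = 4 - 4 = 0, total = 84 + 0 = 84.
Iteration 7: 0 > 0 fails; recursion stops.
SUM(n) = 24 + 20 + 16 + 12 + 8 + 4 + 0 = 84.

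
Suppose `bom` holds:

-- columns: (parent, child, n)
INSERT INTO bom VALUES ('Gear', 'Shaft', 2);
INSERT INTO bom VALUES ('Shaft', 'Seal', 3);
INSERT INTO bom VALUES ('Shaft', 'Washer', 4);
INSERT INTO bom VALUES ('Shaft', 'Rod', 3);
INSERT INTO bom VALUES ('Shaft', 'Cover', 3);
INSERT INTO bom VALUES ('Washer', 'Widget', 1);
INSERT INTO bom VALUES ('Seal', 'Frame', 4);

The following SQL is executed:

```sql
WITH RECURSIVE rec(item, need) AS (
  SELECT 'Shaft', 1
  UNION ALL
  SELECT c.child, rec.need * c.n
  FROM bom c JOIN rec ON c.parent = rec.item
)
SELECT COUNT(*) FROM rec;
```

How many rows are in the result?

Base: (Shaft, need=1).
Iteration 1: components of {Shaft} -> Cover = 1*3 = 3, Rod = 1*3 = 3, Seal = 1*3 = 3, Washer = 1*4 = 4.
Iteration 2: components of {Cover,Rod,Seal,Washer} -> Frame = 3*4 = 12, Widget = 4*1 = 4.
Iteration 3: no further components; recursion stops.
Total rows emitted: 7.

7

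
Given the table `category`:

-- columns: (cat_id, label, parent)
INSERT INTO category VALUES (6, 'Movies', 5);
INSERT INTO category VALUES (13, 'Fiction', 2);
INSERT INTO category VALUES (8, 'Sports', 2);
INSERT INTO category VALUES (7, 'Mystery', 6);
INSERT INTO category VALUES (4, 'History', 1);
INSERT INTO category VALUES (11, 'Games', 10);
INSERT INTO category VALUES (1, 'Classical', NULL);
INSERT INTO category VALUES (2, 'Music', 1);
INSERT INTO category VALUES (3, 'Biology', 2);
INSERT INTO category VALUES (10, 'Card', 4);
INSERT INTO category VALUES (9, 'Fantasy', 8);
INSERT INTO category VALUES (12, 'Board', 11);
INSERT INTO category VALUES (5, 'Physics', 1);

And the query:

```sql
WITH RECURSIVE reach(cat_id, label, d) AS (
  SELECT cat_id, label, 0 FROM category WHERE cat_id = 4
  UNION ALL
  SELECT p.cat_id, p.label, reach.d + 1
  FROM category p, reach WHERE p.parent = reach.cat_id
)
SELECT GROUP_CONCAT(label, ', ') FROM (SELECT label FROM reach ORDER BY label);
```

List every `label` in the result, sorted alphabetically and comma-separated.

Board, Card, Games, History

Base: cat_id=4 (History) at d 0.
Iteration 1: rows with parent in {4} -> Card (id 10, d 1).
Iteration 2: rows with parent in {10} -> Games (id 11, d 2).
Iteration 3: rows with parent in {11} -> Board (id 12, d 3).
Iteration 4: no rows with parent in {12}; recursion stops.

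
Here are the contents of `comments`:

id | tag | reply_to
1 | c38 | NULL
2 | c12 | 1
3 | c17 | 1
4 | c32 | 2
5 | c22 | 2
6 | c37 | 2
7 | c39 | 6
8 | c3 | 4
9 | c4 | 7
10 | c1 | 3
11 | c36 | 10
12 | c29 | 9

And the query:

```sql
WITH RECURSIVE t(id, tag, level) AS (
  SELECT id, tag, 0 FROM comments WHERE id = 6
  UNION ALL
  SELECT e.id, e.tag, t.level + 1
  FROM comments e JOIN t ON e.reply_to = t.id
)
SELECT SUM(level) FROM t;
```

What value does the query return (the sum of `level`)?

6

Base: id=6 (c37) at level 0.
Iteration 1: rows with reply_to in {6} -> c39 (id 7, level 1).
Iteration 2: rows with reply_to in {7} -> c4 (id 9, level 2).
Iteration 3: rows with reply_to in {9} -> c29 (id 12, level 3).
Iteration 4: no rows with reply_to in {12}; recursion stops.
SUM(level) = 0 + 1 + 2 + 3 = 6.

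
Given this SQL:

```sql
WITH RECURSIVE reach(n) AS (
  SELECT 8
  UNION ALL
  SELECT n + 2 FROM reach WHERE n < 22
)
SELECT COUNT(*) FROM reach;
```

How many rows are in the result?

Base: n=8.
Iteration 1: 8 < 22 holds -> n = 8 + 2 = 10.
Iteration 2: 10 < 22 holds -> n = 10 + 2 = 12.
Iteration 3: 12 < 22 holds -> n = 12 + 2 = 14.
Iteration 4: 14 < 22 holds -> n = 14 + 2 = 16.
Iteration 5: 16 < 22 holds -> n = 16 + 2 = 18.
Iteration 6: 18 < 22 holds -> n = 18 + 2 = 20.
Iteration 7: 20 < 22 holds -> n = 20 + 2 = 22.
Iteration 8: 22 < 22 fails; recursion stops.
Total rows emitted: 8.

8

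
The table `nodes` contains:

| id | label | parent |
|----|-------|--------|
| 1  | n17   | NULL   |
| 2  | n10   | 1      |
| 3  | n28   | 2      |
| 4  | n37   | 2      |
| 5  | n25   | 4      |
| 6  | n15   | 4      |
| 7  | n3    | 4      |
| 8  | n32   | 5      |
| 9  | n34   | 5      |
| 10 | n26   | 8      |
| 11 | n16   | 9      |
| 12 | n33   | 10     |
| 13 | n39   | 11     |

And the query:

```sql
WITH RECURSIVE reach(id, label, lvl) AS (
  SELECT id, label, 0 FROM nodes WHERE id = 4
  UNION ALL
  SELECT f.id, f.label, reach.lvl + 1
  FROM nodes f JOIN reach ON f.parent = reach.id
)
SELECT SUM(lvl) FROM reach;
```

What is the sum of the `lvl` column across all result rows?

Base: id=4 (n37) at lvl 0.
Iteration 1: rows with parent in {4} -> n25 (id 5, lvl 1), n15 (id 6, lvl 1), n3 (id 7, lvl 1).
Iteration 2: rows with parent in {5,6,7} -> n32 (id 8, lvl 2), n34 (id 9, lvl 2).
Iteration 3: rows with parent in {8,9} -> n26 (id 10, lvl 3), n16 (id 11, lvl 3).
Iteration 4: rows with parent in {10,11} -> n33 (id 12, lvl 4), n39 (id 13, lvl 4).
Iteration 5: no rows with parent in {12,13}; recursion stops.
SUM(lvl) = 0 + 1 + 1 + 1 + 2 + 2 + 3 + 3 + 4 + 4 = 21.

21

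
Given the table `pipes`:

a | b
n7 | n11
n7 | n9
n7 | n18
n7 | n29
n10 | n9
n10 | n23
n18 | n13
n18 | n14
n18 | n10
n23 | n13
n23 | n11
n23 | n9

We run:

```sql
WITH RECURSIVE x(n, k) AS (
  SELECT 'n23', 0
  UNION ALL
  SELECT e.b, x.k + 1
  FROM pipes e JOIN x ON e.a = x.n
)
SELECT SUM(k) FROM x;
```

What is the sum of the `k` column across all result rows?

Base: (n23, k=0).
Iteration 1: edges from {n23} -> (n11, k=1), (n13, k=1), (n9, k=1).
Iteration 2: no outgoing edges from {n11,n13,n9}; recursion stops.
SUM(k) = 0 + 1 + 1 + 1 = 3.

3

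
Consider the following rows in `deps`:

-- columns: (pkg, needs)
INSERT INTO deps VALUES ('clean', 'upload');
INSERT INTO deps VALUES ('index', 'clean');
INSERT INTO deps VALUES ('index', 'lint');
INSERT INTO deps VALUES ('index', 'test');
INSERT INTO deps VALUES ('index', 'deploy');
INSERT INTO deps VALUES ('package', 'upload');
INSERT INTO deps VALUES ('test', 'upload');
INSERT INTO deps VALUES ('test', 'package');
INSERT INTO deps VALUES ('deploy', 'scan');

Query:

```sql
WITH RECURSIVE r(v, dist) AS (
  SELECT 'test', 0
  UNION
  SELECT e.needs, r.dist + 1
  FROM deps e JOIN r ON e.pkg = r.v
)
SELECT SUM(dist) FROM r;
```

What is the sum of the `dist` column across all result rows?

4

Base: (test, dist=0).
Iteration 1: edges from {test} -> (package, dist=1), (upload, dist=1).
Iteration 2: edges from {package,upload} -> (upload, dist=2).
Iteration 3: no outgoing edges from {upload}; recursion stops.
SUM(dist) = 0 + 1 + 1 + 2 = 4.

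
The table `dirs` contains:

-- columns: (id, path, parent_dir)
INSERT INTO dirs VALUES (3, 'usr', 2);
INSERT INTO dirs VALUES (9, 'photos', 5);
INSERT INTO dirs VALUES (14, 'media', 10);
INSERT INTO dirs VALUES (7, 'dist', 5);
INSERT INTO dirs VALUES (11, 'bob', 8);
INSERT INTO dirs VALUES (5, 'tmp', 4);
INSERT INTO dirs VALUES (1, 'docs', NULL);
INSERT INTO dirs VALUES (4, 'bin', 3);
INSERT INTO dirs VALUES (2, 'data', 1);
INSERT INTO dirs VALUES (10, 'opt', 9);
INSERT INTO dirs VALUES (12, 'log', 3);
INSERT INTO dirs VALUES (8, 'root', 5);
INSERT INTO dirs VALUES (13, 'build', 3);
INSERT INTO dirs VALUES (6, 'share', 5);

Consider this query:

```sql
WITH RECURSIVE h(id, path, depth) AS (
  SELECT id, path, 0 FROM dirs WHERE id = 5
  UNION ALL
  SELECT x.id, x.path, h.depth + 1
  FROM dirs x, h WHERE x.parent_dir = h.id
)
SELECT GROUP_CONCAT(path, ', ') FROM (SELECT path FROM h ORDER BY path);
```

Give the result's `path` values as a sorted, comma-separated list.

bob, dist, media, opt, photos, root, share, tmp

Base: id=5 (tmp) at depth 0.
Iteration 1: rows with parent_dir in {5} -> share (id 6, depth 1), dist (id 7, depth 1), root (id 8, depth 1), photos (id 9, depth 1).
Iteration 2: rows with parent_dir in {6,7,8,9} -> opt (id 10, depth 2), bob (id 11, depth 2).
Iteration 3: rows with parent_dir in {10,11} -> media (id 14, depth 3).
Iteration 4: no rows with parent_dir in {14}; recursion stops.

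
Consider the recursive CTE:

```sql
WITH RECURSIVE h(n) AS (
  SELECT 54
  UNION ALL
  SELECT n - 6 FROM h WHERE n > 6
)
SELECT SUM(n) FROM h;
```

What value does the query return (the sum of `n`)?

270

Base: n=54.
Iteration 1: 54 > 6 holds -> n = 54 - 6 = 48.
Iteration 2: 48 > 6 holds -> n = 48 - 6 = 42.
Iteration 3: 42 > 6 holds -> n = 42 - 6 = 36.
Iteration 4: 36 > 6 holds -> n = 36 - 6 = 30.
Iteration 5: 30 > 6 holds -> n = 30 - 6 = 24.
Iteration 6: 24 > 6 holds -> n = 24 - 6 = 18.
Iteration 7: 18 > 6 holds -> n = 18 - 6 = 12.
Iteration 8: 12 > 6 holds -> n = 12 - 6 = 6.
Iteration 9: 6 > 6 fails; recursion stops.
SUM(n) = 54 + 48 + 42 + 36 + 30 + 24 + 18 + 12 + 6 = 270.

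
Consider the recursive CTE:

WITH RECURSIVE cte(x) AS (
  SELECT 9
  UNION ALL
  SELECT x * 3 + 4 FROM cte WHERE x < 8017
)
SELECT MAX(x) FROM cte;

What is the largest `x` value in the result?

Base: x=9.
Iteration 1: 9 < 8017 holds -> x = 9 * 3 + 4 = 31.
Iteration 2: 31 < 8017 holds -> x = 31 * 3 + 4 = 97.
Iteration 3: 97 < 8017 holds -> x = 97 * 3 + 4 = 295.
Iteration 4: 295 < 8017 holds -> x = 295 * 3 + 4 = 889.
Iteration 5: 889 < 8017 holds -> x = 889 * 3 + 4 = 2671.
Iteration 6: 2671 < 8017 holds -> x = 2671 * 3 + 4 = 8017.
Iteration 7: 8017 < 8017 fails; recursion stops.
x values: 9, 31, 97, 295, 889, 2671, 8017; the maximum is 8017.

8017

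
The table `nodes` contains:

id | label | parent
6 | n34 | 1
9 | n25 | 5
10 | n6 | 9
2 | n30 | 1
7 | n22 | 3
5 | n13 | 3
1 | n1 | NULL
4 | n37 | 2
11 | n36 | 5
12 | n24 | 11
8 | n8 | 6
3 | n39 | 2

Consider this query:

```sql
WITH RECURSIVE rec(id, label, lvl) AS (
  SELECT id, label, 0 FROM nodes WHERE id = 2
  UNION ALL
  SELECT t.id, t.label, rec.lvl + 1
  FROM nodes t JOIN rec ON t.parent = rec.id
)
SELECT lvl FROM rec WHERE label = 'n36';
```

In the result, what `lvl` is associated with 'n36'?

3

Base: id=2 (n30) at lvl 0.
Iteration 1: rows with parent in {2} -> n39 (id 3, lvl 1), n37 (id 4, lvl 1).
Iteration 2: rows with parent in {3,4} -> n13 (id 5, lvl 2), n22 (id 7, lvl 2).
Iteration 3: rows with parent in {5,7} -> n25 (id 9, lvl 3), n36 (id 11, lvl 3).
Iteration 4: rows with parent in {9,11} -> n6 (id 10, lvl 4), n24 (id 12, lvl 4).
Iteration 5: no rows with parent in {10,12}; recursion stops.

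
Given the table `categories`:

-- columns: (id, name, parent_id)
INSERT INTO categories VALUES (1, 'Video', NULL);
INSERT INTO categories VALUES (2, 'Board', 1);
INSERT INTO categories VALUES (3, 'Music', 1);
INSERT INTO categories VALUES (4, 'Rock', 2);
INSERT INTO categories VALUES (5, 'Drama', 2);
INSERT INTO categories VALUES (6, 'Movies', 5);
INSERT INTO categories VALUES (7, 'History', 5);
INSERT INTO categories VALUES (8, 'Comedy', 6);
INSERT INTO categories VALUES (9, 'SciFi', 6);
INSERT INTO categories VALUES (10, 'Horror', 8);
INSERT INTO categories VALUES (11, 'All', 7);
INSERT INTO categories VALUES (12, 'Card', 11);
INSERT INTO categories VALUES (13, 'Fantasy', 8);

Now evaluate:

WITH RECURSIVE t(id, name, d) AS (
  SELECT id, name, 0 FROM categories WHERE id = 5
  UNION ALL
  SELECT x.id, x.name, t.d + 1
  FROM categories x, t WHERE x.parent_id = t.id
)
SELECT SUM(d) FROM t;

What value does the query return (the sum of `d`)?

Base: id=5 (Drama) at d 0.
Iteration 1: rows with parent_id in {5} -> Movies (id 6, d 1), History (id 7, d 1).
Iteration 2: rows with parent_id in {6,7} -> Comedy (id 8, d 2), SciFi (id 9, d 2), All (id 11, d 2).
Iteration 3: rows with parent_id in {8,9,11} -> Horror (id 10, d 3), Card (id 12, d 3), Fantasy (id 13, d 3).
Iteration 4: no rows with parent_id in {10,12,13}; recursion stops.
SUM(d) = 0 + 1 + 1 + 2 + 2 + 2 + 3 + 3 + 3 = 17.

17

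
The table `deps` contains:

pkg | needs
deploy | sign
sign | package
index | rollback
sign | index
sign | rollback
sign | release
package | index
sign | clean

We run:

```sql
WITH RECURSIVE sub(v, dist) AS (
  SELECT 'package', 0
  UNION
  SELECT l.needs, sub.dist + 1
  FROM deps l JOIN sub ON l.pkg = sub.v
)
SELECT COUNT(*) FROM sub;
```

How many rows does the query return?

3

Base: (package, dist=0).
Iteration 1: edges from {package} -> (index, dist=1).
Iteration 2: edges from {index} -> (rollback, dist=2).
Iteration 3: no outgoing edges from {rollback}; recursion stops.
Total rows emitted: 3.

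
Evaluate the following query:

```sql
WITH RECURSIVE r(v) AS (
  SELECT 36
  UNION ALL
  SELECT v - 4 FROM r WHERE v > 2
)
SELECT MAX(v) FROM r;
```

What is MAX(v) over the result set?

Base: v=36.
Iteration 1: 36 > 2 holds -> v = 36 - 4 = 32.
Iteration 2: 32 > 2 holds -> v = 32 - 4 = 28.
Iteration 3: 28 > 2 holds -> v = 28 - 4 = 24.
Iteration 4: 24 > 2 holds -> v = 24 - 4 = 20.
Iteration 5: 20 > 2 holds -> v = 20 - 4 = 16.
Iteration 6: 16 > 2 holds -> v = 16 - 4 = 12.
Iteration 7: 12 > 2 holds -> v = 12 - 4 = 8.
Iteration 8: 8 > 2 holds -> v = 8 - 4 = 4.
Iteration 9: 4 > 2 holds -> v = 4 - 4 = 0.
Iteration 10: 0 > 2 fails; recursion stops.
v values: 36, 32, 28, 24, 20, 16, 12, 8, 4, 0; the maximum is 36.

36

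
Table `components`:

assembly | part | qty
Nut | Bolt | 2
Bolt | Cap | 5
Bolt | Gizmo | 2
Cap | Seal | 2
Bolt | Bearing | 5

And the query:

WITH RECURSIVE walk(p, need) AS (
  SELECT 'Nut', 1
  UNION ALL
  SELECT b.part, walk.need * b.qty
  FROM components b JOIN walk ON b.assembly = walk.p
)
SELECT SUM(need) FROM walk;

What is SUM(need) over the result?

47

Base: (Nut, need=1).
Iteration 1: components of {Nut} -> Bolt = 1*2 = 2.
Iteration 2: components of {Bolt} -> Bearing = 2*5 = 10, Cap = 2*5 = 10, Gizmo = 2*2 = 4.
Iteration 3: components of {Bearing,Cap,Gizmo} -> Seal = 10*2 = 20.
Iteration 4: no further components; recursion stops.
SUM(need) = 1 + 2 + 10 + 4 + 10 + 20 = 47.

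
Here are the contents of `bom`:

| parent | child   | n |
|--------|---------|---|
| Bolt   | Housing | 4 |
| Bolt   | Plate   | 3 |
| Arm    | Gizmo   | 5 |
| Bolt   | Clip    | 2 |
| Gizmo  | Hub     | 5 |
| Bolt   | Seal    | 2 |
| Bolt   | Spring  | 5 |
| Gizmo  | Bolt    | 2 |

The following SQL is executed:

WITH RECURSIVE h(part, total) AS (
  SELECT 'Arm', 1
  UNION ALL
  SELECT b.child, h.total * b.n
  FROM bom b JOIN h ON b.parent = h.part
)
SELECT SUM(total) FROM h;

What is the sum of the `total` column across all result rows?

Base: (Arm, total=1).
Iteration 1: components of {Arm} -> Gizmo = 1*5 = 5.
Iteration 2: components of {Gizmo} -> Bolt = 5*2 = 10, Hub = 5*5 = 25.
Iteration 3: components of {Bolt,Hub} -> Clip = 10*2 = 20, Housing = 10*4 = 40, Plate = 10*3 = 30, Seal = 10*2 = 20, Spring = 10*5 = 50.
Iteration 4: no further components; recursion stops.
SUM(total) = 1 + 5 + 10 + 25 + 40 + 20 + 30 + 20 + 50 = 201.

201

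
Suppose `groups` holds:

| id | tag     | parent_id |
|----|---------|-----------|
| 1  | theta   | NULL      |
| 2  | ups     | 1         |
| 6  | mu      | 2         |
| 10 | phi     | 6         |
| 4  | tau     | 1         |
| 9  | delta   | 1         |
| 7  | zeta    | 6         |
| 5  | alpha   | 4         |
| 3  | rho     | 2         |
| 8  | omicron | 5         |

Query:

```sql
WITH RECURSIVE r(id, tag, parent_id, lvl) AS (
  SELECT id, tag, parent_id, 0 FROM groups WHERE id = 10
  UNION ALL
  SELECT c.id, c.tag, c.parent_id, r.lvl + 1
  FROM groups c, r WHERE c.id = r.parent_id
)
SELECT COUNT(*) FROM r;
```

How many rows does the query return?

Base: id=10 (phi), parent_id=6, lvl 0.
Iteration 1: join on id=6 -> mu (id 6, parent_id=2, lvl 1).
Iteration 2: join on id=2 -> ups (id 2, parent_id=1, lvl 2).
Iteration 3: join on id=1 -> theta (id 1, parent_id=NULL, lvl 3).
Iteration 4: parent_id is NULL; no match; recursion stops.
Total rows emitted: 4.

4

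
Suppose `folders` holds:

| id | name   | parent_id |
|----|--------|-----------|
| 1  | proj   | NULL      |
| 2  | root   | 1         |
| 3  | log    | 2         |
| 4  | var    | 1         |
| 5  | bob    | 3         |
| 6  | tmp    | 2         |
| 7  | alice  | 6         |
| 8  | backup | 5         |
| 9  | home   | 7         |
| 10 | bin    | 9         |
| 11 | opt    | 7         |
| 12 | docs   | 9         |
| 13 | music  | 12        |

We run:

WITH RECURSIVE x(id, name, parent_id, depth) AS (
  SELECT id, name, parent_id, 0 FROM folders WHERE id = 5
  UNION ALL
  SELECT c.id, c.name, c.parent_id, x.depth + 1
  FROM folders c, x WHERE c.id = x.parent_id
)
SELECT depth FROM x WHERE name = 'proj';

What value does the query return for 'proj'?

3

Base: id=5 (bob), parent_id=3, depth 0.
Iteration 1: join on id=3 -> log (id 3, parent_id=2, depth 1).
Iteration 2: join on id=2 -> root (id 2, parent_id=1, depth 2).
Iteration 3: join on id=1 -> proj (id 1, parent_id=NULL, depth 3).
Iteration 4: parent_id is NULL; no match; recursion stops.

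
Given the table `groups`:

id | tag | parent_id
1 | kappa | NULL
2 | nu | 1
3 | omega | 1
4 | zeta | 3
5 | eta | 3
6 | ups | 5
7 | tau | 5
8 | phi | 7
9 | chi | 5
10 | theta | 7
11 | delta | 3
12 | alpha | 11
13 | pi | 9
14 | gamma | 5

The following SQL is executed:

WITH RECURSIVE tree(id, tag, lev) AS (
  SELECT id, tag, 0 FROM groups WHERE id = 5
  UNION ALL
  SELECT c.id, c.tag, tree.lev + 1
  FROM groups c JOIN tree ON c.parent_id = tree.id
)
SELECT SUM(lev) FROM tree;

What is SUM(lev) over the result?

10

Base: id=5 (eta) at lev 0.
Iteration 1: rows with parent_id in {5} -> ups (id 6, lev 1), tau (id 7, lev 1), chi (id 9, lev 1), gamma (id 14, lev 1).
Iteration 2: rows with parent_id in {6,7,9,14} -> phi (id 8, lev 2), theta (id 10, lev 2), pi (id 13, lev 2).
Iteration 3: no rows with parent_id in {8,10,13}; recursion stops.
SUM(lev) = 0 + 1 + 1 + 1 + 1 + 2 + 2 + 2 = 10.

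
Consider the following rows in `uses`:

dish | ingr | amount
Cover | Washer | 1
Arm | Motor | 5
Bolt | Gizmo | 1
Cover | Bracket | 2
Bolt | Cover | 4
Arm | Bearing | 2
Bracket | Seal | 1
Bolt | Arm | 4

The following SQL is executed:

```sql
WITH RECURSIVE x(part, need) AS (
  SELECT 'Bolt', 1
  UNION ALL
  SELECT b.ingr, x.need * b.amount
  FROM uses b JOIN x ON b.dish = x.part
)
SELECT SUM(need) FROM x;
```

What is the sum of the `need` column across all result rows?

Base: (Bolt, need=1).
Iteration 1: components of {Bolt} -> Arm = 1*4 = 4, Cover = 1*4 = 4, Gizmo = 1*1 = 1.
Iteration 2: components of {Arm,Cover,Gizmo} -> Bearing = 4*2 = 8, Bracket = 4*2 = 8, Motor = 4*5 = 20, Washer = 4*1 = 4.
Iteration 3: components of {Bearing,Bracket,Motor,Washer} -> Seal = 8*1 = 8.
Iteration 4: no further components; recursion stops.
SUM(need) = 1 + 4 + 1 + 4 + 8 + 4 + 8 + 20 + 8 = 58.

58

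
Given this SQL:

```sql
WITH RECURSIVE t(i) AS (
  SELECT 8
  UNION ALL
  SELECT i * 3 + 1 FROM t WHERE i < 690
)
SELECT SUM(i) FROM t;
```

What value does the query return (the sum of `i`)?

3091

Base: i=8.
Iteration 1: 8 < 690 holds -> i = 8 * 3 + 1 = 25.
Iteration 2: 25 < 690 holds -> i = 25 * 3 + 1 = 76.
Iteration 3: 76 < 690 holds -> i = 76 * 3 + 1 = 229.
Iteration 4: 229 < 690 holds -> i = 229 * 3 + 1 = 688.
Iteration 5: 688 < 690 holds -> i = 688 * 3 + 1 = 2065.
Iteration 6: 2065 < 690 fails; recursion stops.
SUM(i) = 8 + 25 + 76 + 229 + 688 + 2065 = 3091.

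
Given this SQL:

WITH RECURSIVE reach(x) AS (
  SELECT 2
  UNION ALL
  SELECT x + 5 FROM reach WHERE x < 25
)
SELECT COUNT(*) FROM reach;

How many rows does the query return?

6

Base: x=2.
Iteration 1: 2 < 25 holds -> x = 2 + 5 = 7.
Iteration 2: 7 < 25 holds -> x = 7 + 5 = 12.
Iteration 3: 12 < 25 holds -> x = 12 + 5 = 17.
Iteration 4: 17 < 25 holds -> x = 17 + 5 = 22.
Iteration 5: 22 < 25 holds -> x = 22 + 5 = 27.
Iteration 6: 27 < 25 fails; recursion stops.
Total rows emitted: 6.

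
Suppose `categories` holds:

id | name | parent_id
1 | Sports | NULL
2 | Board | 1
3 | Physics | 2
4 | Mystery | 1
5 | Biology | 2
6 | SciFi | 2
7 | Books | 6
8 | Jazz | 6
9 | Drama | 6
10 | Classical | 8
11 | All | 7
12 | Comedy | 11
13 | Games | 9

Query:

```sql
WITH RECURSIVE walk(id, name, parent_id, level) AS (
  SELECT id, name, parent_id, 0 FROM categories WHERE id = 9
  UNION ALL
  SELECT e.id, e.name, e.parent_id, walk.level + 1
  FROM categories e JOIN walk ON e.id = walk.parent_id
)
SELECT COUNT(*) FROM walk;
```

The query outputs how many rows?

4

Base: id=9 (Drama), parent_id=6, level 0.
Iteration 1: join on id=6 -> SciFi (id 6, parent_id=2, level 1).
Iteration 2: join on id=2 -> Board (id 2, parent_id=1, level 2).
Iteration 3: join on id=1 -> Sports (id 1, parent_id=NULL, level 3).
Iteration 4: parent_id is NULL; no match; recursion stops.
Total rows emitted: 4.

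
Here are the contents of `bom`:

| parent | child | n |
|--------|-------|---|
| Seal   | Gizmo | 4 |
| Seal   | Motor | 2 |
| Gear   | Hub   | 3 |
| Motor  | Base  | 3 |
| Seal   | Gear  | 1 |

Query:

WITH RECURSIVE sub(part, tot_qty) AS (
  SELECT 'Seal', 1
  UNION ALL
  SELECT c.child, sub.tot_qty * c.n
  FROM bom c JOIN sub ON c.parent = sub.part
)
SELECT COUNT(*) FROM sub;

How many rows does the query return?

6

Base: (Seal, tot_qty=1).
Iteration 1: components of {Seal} -> Gear = 1*1 = 1, Gizmo = 1*4 = 4, Motor = 1*2 = 2.
Iteration 2: components of {Gear,Gizmo,Motor} -> Base = 2*3 = 6, Hub = 1*3 = 3.
Iteration 3: no further components; recursion stops.
Total rows emitted: 6.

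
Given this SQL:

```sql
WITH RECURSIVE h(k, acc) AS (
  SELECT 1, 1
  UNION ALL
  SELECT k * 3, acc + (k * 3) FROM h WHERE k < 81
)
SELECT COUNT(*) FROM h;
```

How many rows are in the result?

Base: k=1, acc=1.
Iteration 1: 1 < 81 holds -> k = 1 * 3 = 3, acc = 1 + 3 = 4.
Iteration 2: 3 < 81 holds -> k = 3 * 3 = 9, acc = 4 + 9 = 13.
Iteration 3: 9 < 81 holds -> k = 9 * 3 = 27, acc = 13 + 27 = 40.
Iteration 4: 27 < 81 holds -> k = 27 * 3 = 81, acc = 40 + 81 = 121.
Iteration 5: 81 < 81 fails; recursion stops.
Total rows emitted: 5.

5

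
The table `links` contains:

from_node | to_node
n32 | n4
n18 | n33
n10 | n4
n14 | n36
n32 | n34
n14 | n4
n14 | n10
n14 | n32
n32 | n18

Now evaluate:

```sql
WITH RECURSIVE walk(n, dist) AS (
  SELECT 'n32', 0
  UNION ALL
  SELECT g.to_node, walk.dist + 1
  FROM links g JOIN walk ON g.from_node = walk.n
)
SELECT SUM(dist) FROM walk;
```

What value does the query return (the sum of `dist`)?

5

Base: (n32, dist=0).
Iteration 1: edges from {n32} -> (n18, dist=1), (n34, dist=1), (n4, dist=1).
Iteration 2: edges from {n18,n34,n4} -> (n33, dist=2).
Iteration 3: no outgoing edges from {n33}; recursion stops.
SUM(dist) = 0 + 1 + 1 + 1 + 2 = 5.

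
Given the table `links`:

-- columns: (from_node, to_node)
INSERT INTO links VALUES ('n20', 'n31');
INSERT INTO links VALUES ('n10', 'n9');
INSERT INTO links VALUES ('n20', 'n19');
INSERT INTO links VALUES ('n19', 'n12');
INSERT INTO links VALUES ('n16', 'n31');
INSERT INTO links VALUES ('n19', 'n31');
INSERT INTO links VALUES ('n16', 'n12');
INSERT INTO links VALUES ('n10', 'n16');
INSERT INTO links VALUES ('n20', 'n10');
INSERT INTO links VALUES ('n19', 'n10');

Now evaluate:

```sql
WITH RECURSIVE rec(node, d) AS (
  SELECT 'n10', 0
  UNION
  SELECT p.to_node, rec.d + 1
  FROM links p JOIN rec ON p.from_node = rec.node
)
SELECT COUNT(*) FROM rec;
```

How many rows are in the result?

5

Base: (n10, d=0).
Iteration 1: edges from {n10} -> (n16, d=1), (n9, d=1).
Iteration 2: edges from {n16,n9} -> (n12, d=2), (n31, d=2).
Iteration 3: no outgoing edges from {n12,n31}; recursion stops.
Total rows emitted: 5.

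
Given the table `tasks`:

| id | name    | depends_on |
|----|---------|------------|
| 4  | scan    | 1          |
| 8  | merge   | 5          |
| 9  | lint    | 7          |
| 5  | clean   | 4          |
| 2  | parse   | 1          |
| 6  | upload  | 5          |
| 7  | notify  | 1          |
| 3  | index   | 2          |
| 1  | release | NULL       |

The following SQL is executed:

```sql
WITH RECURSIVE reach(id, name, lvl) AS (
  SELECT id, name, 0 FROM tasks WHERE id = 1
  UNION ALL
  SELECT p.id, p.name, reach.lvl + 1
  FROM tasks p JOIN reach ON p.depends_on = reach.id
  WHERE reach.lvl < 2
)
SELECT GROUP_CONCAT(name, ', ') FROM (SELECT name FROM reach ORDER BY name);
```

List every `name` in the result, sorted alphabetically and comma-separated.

Base: id=1 (release) at lvl 0.
Iteration 1: rows with depends_on in {1} -> parse (id 2, lvl 1), scan (id 4, lvl 1), notify (id 7, lvl 1).
Iteration 2: rows with depends_on in {2,4,7} -> index (id 3, lvl 2), clean (id 5, lvl 2), lint (id 9, lvl 2).
Iteration 3: lvl < 2 fails for all current rows; recursion stops.

clean, index, lint, notify, parse, release, scan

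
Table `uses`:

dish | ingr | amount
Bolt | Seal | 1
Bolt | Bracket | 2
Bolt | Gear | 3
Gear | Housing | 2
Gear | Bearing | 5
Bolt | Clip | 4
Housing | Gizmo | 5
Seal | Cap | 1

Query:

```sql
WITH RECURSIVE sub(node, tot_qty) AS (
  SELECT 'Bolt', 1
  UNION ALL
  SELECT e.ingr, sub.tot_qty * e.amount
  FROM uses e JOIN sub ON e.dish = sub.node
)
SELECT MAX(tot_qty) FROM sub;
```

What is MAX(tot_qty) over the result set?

30

Base: (Bolt, tot_qty=1).
Iteration 1: components of {Bolt} -> Bracket = 1*2 = 2, Clip = 1*4 = 4, Gear = 1*3 = 3, Seal = 1*1 = 1.
Iteration 2: components of {Bracket,Clip,Gear,Seal} -> Bearing = 3*5 = 15, Cap = 1*1 = 1, Housing = 3*2 = 6.
Iteration 3: components of {Bearing,Cap,Housing} -> Gizmo = 6*5 = 30.
Iteration 4: no further components; recursion stops.
tot_qty values: 1, 1, 2, 3, 4, 1, 6, 15, 30; the maximum is 30.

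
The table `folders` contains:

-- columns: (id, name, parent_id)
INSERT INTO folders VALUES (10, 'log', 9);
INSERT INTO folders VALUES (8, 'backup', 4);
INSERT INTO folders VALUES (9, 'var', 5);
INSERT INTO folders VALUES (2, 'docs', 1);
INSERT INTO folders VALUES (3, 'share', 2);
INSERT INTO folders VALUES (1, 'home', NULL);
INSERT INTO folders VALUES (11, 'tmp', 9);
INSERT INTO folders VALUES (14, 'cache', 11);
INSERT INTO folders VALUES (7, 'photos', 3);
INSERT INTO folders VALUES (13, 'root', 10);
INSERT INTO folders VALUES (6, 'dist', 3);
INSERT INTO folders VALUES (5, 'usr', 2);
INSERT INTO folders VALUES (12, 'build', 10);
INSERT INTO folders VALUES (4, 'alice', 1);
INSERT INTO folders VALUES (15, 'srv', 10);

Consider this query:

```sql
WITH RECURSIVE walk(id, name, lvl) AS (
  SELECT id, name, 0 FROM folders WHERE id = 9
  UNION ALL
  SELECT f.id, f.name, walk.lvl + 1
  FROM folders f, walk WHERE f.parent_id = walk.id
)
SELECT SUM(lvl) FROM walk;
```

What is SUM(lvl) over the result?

Base: id=9 (var) at lvl 0.
Iteration 1: rows with parent_id in {9} -> log (id 10, lvl 1), tmp (id 11, lvl 1).
Iteration 2: rows with parent_id in {10,11} -> build (id 12, lvl 2), root (id 13, lvl 2), cache (id 14, lvl 2), srv (id 15, lvl 2).
Iteration 3: no rows with parent_id in {12,13,14,15}; recursion stops.
SUM(lvl) = 0 + 1 + 1 + 2 + 2 + 2 + 2 = 10.

10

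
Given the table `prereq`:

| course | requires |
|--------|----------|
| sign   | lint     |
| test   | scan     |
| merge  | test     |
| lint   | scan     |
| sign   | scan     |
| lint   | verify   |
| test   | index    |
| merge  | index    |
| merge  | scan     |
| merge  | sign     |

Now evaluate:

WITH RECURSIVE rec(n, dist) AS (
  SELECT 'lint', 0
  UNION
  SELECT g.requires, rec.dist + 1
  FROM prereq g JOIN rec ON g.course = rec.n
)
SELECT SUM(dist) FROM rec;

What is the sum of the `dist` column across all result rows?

Base: (lint, dist=0).
Iteration 1: edges from {lint} -> (scan, dist=1), (verify, dist=1).
Iteration 2: no outgoing edges from {scan,verify}; recursion stops.
SUM(dist) = 0 + 1 + 1 = 2.

2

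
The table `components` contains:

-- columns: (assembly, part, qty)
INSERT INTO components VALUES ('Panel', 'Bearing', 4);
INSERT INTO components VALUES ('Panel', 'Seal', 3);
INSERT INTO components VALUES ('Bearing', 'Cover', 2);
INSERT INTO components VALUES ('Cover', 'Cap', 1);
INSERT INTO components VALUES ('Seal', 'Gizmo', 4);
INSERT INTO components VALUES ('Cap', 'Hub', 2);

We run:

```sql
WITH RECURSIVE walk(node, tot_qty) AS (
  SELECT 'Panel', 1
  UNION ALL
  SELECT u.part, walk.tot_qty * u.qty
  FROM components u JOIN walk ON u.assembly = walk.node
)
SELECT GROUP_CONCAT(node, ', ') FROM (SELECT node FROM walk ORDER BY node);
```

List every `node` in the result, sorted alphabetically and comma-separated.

Base: (Panel, tot_qty=1).
Iteration 1: components of {Panel} -> Bearing = 1*4 = 4, Seal = 1*3 = 3.
Iteration 2: components of {Bearing,Seal} -> Cover = 4*2 = 8, Gizmo = 3*4 = 12.
Iteration 3: components of {Cover,Gizmo} -> Cap = 8*1 = 8.
Iteration 4: components of {Cap} -> Hub = 8*2 = 16.
Iteration 5: no further components; recursion stops.

Bearing, Cap, Cover, Gizmo, Hub, Panel, Seal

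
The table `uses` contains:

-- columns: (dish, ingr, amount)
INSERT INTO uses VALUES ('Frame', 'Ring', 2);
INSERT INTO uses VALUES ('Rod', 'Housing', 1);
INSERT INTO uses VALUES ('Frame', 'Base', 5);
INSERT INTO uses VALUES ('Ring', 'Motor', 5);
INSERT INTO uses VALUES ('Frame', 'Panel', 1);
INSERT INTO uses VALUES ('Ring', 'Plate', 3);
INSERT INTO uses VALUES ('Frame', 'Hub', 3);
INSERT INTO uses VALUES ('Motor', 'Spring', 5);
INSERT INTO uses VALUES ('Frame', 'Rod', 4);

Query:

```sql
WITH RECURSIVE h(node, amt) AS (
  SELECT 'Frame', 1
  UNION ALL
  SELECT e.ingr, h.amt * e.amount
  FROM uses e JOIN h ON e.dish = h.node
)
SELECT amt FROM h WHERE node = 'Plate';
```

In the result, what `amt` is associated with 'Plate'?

Base: (Frame, amt=1).
Iteration 1: components of {Frame} -> Base = 1*5 = 5, Hub = 1*3 = 3, Panel = 1*1 = 1, Ring = 1*2 = 2, Rod = 1*4 = 4.
Iteration 2: components of {Base,Hub,Panel,Ring,Rod} -> Housing = 4*1 = 4, Motor = 2*5 = 10, Plate = 2*3 = 6.
Iteration 3: components of {Housing,Motor,Plate} -> Spring = 10*5 = 50.
Iteration 4: no further components; recursion stops.

6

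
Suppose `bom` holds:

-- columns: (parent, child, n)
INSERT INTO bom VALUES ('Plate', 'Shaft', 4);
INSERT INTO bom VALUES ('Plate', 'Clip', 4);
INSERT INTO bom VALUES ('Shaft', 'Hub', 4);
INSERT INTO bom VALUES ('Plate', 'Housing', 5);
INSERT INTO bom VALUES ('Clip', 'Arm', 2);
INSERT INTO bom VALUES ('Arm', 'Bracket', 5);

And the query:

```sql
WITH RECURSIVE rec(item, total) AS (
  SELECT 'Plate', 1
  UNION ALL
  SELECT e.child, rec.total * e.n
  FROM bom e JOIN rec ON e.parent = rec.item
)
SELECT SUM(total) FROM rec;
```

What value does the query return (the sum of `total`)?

78

Base: (Plate, total=1).
Iteration 1: components of {Plate} -> Clip = 1*4 = 4, Housing = 1*5 = 5, Shaft = 1*4 = 4.
Iteration 2: components of {Clip,Housing,Shaft} -> Arm = 4*2 = 8, Hub = 4*4 = 16.
Iteration 3: components of {Arm,Hub} -> Bracket = 8*5 = 40.
Iteration 4: no further components; recursion stops.
SUM(total) = 1 + 4 + 4 + 5 + 16 + 8 + 40 = 78.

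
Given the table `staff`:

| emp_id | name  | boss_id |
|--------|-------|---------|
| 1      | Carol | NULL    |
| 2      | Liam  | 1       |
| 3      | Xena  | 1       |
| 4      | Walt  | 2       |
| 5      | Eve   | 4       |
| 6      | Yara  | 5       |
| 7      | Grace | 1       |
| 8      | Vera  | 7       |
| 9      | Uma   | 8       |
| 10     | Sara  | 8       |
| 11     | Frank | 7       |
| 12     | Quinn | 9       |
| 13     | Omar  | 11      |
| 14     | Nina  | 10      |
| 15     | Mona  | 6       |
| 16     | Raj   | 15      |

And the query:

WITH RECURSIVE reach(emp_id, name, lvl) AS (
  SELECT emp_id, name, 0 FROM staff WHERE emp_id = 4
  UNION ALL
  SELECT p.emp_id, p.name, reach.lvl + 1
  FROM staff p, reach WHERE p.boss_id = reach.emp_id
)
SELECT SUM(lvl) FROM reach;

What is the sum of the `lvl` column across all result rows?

Base: emp_id=4 (Walt) at lvl 0.
Iteration 1: rows with boss_id in {4} -> Eve (id 5, lvl 1).
Iteration 2: rows with boss_id in {5} -> Yara (id 6, lvl 2).
Iteration 3: rows with boss_id in {6} -> Mona (id 15, lvl 3).
Iteration 4: rows with boss_id in {15} -> Raj (id 16, lvl 4).
Iteration 5: no rows with boss_id in {16}; recursion stops.
SUM(lvl) = 0 + 1 + 2 + 3 + 4 = 10.

10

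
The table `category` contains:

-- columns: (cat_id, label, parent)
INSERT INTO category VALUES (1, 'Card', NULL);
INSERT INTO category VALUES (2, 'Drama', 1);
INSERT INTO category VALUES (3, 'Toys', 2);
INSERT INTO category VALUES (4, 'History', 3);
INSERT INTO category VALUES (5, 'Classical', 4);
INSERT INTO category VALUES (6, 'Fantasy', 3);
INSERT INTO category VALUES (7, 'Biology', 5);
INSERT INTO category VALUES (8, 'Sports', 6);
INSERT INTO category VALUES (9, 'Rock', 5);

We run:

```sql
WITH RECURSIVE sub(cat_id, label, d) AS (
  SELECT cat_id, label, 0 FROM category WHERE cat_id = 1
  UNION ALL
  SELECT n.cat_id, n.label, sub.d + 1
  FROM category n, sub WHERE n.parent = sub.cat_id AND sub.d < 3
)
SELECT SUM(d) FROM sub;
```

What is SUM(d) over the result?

Base: cat_id=1 (Card) at d 0.
Iteration 1: rows with parent in {1} -> Drama (id 2, d 1).
Iteration 2: rows with parent in {2} -> Toys (id 3, d 2).
Iteration 3: rows with parent in {3} -> History (id 4, d 3), Fantasy (id 6, d 3).
Iteration 4: d < 3 fails for all current rows; recursion stops.
SUM(d) = 0 + 1 + 2 + 3 + 3 = 9.

9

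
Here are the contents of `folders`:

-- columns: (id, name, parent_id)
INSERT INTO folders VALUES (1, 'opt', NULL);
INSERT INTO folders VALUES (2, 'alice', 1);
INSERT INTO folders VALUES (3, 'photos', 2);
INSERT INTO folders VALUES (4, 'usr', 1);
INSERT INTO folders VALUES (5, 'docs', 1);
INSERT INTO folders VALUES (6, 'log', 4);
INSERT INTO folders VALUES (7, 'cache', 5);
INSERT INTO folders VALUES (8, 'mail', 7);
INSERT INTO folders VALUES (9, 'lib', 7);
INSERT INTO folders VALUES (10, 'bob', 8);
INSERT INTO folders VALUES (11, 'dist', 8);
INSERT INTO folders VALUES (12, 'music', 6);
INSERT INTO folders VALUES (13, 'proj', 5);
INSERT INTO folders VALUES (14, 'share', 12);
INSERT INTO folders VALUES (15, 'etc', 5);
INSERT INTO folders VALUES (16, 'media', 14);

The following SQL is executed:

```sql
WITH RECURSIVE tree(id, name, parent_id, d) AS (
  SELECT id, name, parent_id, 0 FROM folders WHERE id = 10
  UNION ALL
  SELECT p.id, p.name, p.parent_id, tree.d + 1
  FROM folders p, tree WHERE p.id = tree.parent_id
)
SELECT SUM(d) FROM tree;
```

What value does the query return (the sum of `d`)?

Base: id=10 (bob), parent_id=8, d 0.
Iteration 1: join on id=8 -> mail (id 8, parent_id=7, d 1).
Iteration 2: join on id=7 -> cache (id 7, parent_id=5, d 2).
Iteration 3: join on id=5 -> docs (id 5, parent_id=1, d 3).
Iteration 4: join on id=1 -> opt (id 1, parent_id=NULL, d 4).
Iteration 5: parent_id is NULL; no match; recursion stops.
SUM(d) = 0 + 1 + 2 + 3 + 4 = 10.

10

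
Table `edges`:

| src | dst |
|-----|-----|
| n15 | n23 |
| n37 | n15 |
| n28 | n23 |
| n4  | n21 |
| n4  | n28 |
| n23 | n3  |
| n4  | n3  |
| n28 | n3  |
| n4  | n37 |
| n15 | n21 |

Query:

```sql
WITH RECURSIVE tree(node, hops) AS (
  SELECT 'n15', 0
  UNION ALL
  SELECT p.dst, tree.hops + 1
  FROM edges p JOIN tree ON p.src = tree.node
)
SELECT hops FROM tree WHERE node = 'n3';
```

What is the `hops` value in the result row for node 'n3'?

Base: (n15, hops=0).
Iteration 1: edges from {n15} -> (n21, hops=1), (n23, hops=1).
Iteration 2: edges from {n21,n23} -> (n3, hops=2).
Iteration 3: no outgoing edges from {n3}; recursion stops.

2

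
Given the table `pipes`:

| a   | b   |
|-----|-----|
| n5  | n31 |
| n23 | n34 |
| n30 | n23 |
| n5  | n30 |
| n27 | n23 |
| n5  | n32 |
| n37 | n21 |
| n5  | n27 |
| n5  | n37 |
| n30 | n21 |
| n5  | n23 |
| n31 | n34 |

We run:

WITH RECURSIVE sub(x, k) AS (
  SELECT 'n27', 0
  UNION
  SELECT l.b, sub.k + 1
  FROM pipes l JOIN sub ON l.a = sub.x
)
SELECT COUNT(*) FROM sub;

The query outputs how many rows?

Base: (n27, k=0).
Iteration 1: edges from {n27} -> (n23, k=1).
Iteration 2: edges from {n23} -> (n34, k=2).
Iteration 3: no outgoing edges from {n34}; recursion stops.
Total rows emitted: 3.

3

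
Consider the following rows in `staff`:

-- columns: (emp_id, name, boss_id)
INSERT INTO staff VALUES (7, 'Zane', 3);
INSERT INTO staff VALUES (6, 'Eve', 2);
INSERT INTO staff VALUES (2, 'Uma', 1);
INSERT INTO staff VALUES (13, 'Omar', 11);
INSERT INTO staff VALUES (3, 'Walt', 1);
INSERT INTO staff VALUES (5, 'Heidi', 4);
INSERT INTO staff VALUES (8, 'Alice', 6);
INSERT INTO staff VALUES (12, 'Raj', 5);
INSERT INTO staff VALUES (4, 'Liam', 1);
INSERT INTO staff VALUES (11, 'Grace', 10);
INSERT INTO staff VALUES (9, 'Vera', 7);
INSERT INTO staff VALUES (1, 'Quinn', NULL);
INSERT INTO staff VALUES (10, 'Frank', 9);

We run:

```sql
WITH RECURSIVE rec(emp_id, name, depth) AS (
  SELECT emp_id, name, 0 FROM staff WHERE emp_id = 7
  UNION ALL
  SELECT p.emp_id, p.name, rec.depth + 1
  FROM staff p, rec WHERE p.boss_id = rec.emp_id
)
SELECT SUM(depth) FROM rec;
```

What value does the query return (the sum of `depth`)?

Base: emp_id=7 (Zane) at depth 0.
Iteration 1: rows with boss_id in {7} -> Vera (id 9, depth 1).
Iteration 2: rows with boss_id in {9} -> Frank (id 10, depth 2).
Iteration 3: rows with boss_id in {10} -> Grace (id 11, depth 3).
Iteration 4: rows with boss_id in {11} -> Omar (id 13, depth 4).
Iteration 5: no rows with boss_id in {13}; recursion stops.
SUM(depth) = 0 + 1 + 2 + 3 + 4 = 10.

10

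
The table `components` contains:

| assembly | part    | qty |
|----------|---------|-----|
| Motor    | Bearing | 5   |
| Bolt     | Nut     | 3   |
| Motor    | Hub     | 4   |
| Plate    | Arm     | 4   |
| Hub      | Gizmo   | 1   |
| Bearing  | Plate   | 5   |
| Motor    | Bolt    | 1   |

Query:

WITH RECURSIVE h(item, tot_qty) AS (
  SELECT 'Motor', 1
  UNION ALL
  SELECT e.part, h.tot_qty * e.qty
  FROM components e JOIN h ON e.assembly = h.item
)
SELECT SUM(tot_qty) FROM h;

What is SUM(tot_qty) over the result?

143

Base: (Motor, tot_qty=1).
Iteration 1: components of {Motor} -> Bearing = 1*5 = 5, Bolt = 1*1 = 1, Hub = 1*4 = 4.
Iteration 2: components of {Bearing,Bolt,Hub} -> Gizmo = 4*1 = 4, Nut = 1*3 = 3, Plate = 5*5 = 25.
Iteration 3: components of {Gizmo,Nut,Plate} -> Arm = 25*4 = 100.
Iteration 4: no further components; recursion stops.
SUM(tot_qty) = 1 + 5 + 1 + 4 + 25 + 3 + 4 + 100 = 143.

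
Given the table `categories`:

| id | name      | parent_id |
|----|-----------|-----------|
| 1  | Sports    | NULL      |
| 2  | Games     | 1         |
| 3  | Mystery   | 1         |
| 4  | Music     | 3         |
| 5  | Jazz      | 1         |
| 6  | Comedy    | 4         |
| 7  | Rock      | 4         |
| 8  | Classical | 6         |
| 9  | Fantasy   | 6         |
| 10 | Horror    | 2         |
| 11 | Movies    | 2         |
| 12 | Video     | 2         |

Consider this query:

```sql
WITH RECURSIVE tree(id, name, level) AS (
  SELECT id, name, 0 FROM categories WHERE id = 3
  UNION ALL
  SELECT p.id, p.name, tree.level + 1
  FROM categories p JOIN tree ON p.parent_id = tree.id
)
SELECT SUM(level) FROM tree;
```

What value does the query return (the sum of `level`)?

11

Base: id=3 (Mystery) at level 0.
Iteration 1: rows with parent_id in {3} -> Music (id 4, level 1).
Iteration 2: rows with parent_id in {4} -> Comedy (id 6, level 2), Rock (id 7, level 2).
Iteration 3: rows with parent_id in {6,7} -> Classical (id 8, level 3), Fantasy (id 9, level 3).
Iteration 4: no rows with parent_id in {8,9}; recursion stops.
SUM(level) = 0 + 1 + 2 + 2 + 3 + 3 = 11.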